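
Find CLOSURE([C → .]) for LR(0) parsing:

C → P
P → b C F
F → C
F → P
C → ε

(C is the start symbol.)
{ [C → .] }

To compute CLOSURE, for each item [A → α.Bβ] where B is a non-terminal, add [B → .γ] for all productions B → γ; repeat for the newly added items until nothing changes.

Start with: [C → .]
The dot is at the end, so nothing is added.

CLOSURE = { [C → .] }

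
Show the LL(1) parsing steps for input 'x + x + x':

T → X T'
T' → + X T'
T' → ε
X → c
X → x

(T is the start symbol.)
LL(1) parsing maintains a stack (initially the start symbol over $) and the input. At each step: if the stack top is a terminal, match it against the current input token; if it is a non-terminal N, replace it with the RHS of M[N, lookahead] (the unique production whose predict set contains the lookahead).

Stack is shown with the top on the left.

Stack     Input        Action
-----------------------------
T $       x + x + x $  output T → X T'
X T' $    x + x + x $  output X → x
x T' $    x + x + x $  match 'x'
T' $      + x + x $    output T' → + X T'
+ X T' $  + x + x $    match '+'
X T' $    x + x $      output X → x
x T' $    x + x $      match 'x'
T' $      + x $        output T' → + X T'
+ X T' $  + x $        match '+'
X T' $    x $          output X → x
x T' $    x $          match 'x'
T' $      $            output T' → ε
$         $            accept

The string is accepted.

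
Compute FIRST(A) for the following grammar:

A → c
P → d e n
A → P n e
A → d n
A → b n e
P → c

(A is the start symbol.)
To compute FIRST(A), examine every production with A on the left-hand side, reading each right-hand side left to right until a non-nullable symbol is reached.

FIRST sets of the other non-terminals involved (by the same procedure, iterated to a fixed point):
  FIRST(P) = { 'c', 'd' }

From A → c:
  - c is a terminal: add 'c' and stop
From A → P n e:
  - P is a non-terminal: add FIRST(P) \ {ε} = { 'c', 'd' }
    P is not nullable, so stop
From A → d n:
  - d is a terminal: add 'd' and stop
From A → b n e:
  - b is a terminal: add 'b' and stop

Collecting: FIRST(A) = { 'b', 'c', 'd' }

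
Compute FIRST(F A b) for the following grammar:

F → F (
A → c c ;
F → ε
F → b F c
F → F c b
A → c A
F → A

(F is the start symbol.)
{ '(', 'b', 'c' }

FIRST sets of the non-terminals involved (from the grammar, by fixed-point iteration):
  FIRST(F) = { '(', 'b', 'c', ε }
  FIRST(A) = { 'c' }

To compute FIRST(F A b), process the symbols left to right:
Symbol F is a non-terminal. Add FIRST(F) \ {ε} = { '(', 'b', 'c' }
F is nullable (ε ∈ FIRST(F)), continue to the next symbol.
Symbol A is a non-terminal. Add FIRST(A) \ {ε} = { 'c' }
A is not nullable (ε ∉ FIRST(A)), so stop here.
FIRST(F A b) = { '(', 'b', 'c' }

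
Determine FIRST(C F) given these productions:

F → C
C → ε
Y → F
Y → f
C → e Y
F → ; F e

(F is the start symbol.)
FIRST sets of the non-terminals involved (from the grammar, by fixed-point iteration):
  FIRST(C) = { 'e', ε }
  FIRST(F) = { ';', 'e', ε }

To compute FIRST(C F), process the symbols left to right:
Symbol C is a non-terminal. Add FIRST(C) \ {ε} = { 'e' }
C is nullable (ε ∈ FIRST(C)), continue to the next symbol.
Symbol F is a non-terminal. Add FIRST(F) \ {ε} = { ';', 'e' }
F is nullable (ε ∈ FIRST(F)), continue to the next symbol.
All symbols are nullable, so ε is in the result.
FIRST(C F) = { ';', 'e', ε }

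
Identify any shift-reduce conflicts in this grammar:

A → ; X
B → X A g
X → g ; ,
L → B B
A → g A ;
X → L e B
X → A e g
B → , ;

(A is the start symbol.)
A shift-reduce conflict occurs when an LR(0) state has both:
  - a complete (reduce) item [A → α .] (dot at the end), and
  - a shift item [B → β . c γ] (dot before a terminal).

Augment with A' → A and build the canonical LR(0) collection (I0 = CLOSURE({[A' → . A]}), then GOTO on every symbol after a dot until no new states appear). It has 23 states:
  I0: { [A → . ; X], [A → . g A ;], [A' → . A] }  — shift
  I1: { [A → . ; X], [A → . g A ;], [A → ; . X], [B → . , ;], [B → . X A g], [L → . B B], [X → . A e g], [X → . L e B], [X → . g ; ,] }  — shift
  I2: { [A' → A .] }  — accept
  I3: { [A → . ; X], [A → . g A ;], [A → g . A ;] }  — shift
  I4: { [A → g A . ;] }  — shift
  I5: { [A → g A ; .] }  — reduce
  I6: { [B → , . ;] }  — shift
  I7: { [X → A . e g] }  — shift
  I8: { [A → . ; X], [A → . g A ;], [B → . , ;], [B → . X A g], [L → . B B], [L → B . B], [X → . A e g], [X → . L e B], [X → . g ; ,] }  — shift
  I9: { [X → L . e B] }  — shift
  I10: { [A → . ; X], [A → . g A ;], [A → ; X .], [B → X . A g] }  — shift, reduce
  I11: { [A → . ; X], [A → . g A ;], [A → g . A ;], [X → g . ; ,] }  — shift
  I12: { [A → . ; X], [A → . g A ;], [A → ; . X], [B → . , ;], [B → . X A g], [L → . B B], [X → . A e g], [X → . L e B], [X → . g ; ,], [X → g ; . ,] }  — shift
  I13: { [B → , . ;], [X → g ; , .] }  — shift, reduce
  I14: { [B → , ; .] }  — reduce
  I15: { [B → X A . g] }  — shift
  I16: { [B → X A g .] }  — reduce
  I17: { [A → . ; X], [A → . g A ;], [B → . , ;], [B → . X A g], [L → . B B], [X → . A e g], [X → . L e B], [X → . g ; ,], [X → L e . B] }  — shift
  I18: { [A → . ; X], [A → . g A ;], [B → . , ;], [B → . X A g], [L → . B B], [L → B . B], [X → . A e g], [X → . L e B], [X → . g ; ,], [X → L e B .] }  — shift, reduce
  I19: { [A → . ; X], [A → . g A ;], [B → X . A g] }  — shift
  I20: { [A → . ; X], [A → . g A ;], [B → . , ;], [B → . X A g], [L → . B B], [L → B . B], [L → B B .], [X → . A e g], [X → . L e B], [X → . g ; ,] }  — shift, reduce
  I21: { [X → A e . g] }  — shift
  I22: { [X → A e g .] }  — reduce

I10 contains reduce item [A → ; X .] and shift items [A → . ; X], [A → . g A ;] — shift-reduce conflict.
I13 contains reduce item [X → g ; , .] and shift item [B → , . ;] — shift-reduce conflict.
I18 contains reduce item [X → L e B .] and shift items [A → . ; X], [A → . g A ;], [B → . , ;], [X → . g ; ,] — shift-reduce conflict.
I20 contains reduce item [L → B B .] and shift items [A → . ; X], [A → . g A ;], [B → . , ;], [X → . g ; ,] — shift-reduce conflict.

Answer: Yes — I10: [A → ; X .] vs [A → . ; X]; I13: [X → g ; , .] vs [B → , . ;]; I18: [X → L e B .] vs [A → . ; X]; I20: [L → B B .] vs [A → . ; X]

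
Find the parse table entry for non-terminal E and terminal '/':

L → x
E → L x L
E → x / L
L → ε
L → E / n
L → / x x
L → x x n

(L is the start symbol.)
E → L x L

To find M[E, '/'], we find productions for E where '/' is in the predict set (PREDICT(N → α) = (FIRST(α) \ {ε}) ∪ (FOLLOW(N) if α ⇒* ε)).

Relevant sets:
  FIRST(L) = { '/', 'x', ε }

E → L x L: PREDICT = { '/', 'x' }
  '/' is in predict set, so this production goes in M[E, '/']
E → x / L: PREDICT = { 'x' }

M[E, '/'] = E → L x L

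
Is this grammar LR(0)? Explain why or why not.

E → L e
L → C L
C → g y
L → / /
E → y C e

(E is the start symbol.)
Augment with E' → E and build the canonical LR(0) collection (I0 = CLOSURE({[E' → . E]}), then GOTO on every symbol after a dot until no new states appear). It has 13 states:
  I0: { [C → . g y], [E → . L e], [E → . y C e], [E' → . E], [L → . / /], [L → . C L] }  — shift
  I1: { [L → / . /] }  — shift
  I2: { [C → . g y], [L → . / /], [L → . C L], [L → C . L] }  — shift
  I3: { [E' → E .] }  — accept
  I4: { [E → L . e] }  — shift
  I5: { [C → g . y] }  — shift
  I6: { [C → . g y], [E → y . C e] }  — shift
  I7: { [E → y C . e] }  — shift
  I8: { [E → y C e .] }  — reduce
  I9: { [C → g y .] }  — reduce
  I10: { [E → L e .] }  — reduce
  I11: { [L → C L .] }  — reduce
  I12: { [L → / / .] }  — reduce

Every state is either a pure shift/goto state or contains exactly one complete item and nothing to shift — no conflicts. The grammar is LR(0).

Answer: Yes, the grammar is LR(0)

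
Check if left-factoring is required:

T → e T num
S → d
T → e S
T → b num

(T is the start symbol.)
Yes, T has productions with common prefix 'e'

Left-factoring is needed when two productions for the same non-terminal
share a common prefix on the right-hand side.

Productions for T:
  T → e T num
  T → e S
  T → b num

Found common prefix 'e' in productions for T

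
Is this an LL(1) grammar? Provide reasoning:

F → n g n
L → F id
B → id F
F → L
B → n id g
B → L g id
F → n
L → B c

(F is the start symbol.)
A grammar is LL(1) if for each non-terminal N with multiple productions, the predict sets of those productions are pairwise disjoint, where PREDICT(N → α) = (FIRST(α) \ {ε}) ∪ (FOLLOW(N) if α ⇒* ε).

Relevant sets:
  FIRST(L) = { 'id', 'n' }
  FIRST(F) = { 'id', 'n' }
  FIRST(B) = { 'id', 'n' }

For F:
  PREDICT(F → n g n) = { 'n' }
  PREDICT(F → L) = { 'id', 'n' }
  PREDICT(F → n) = { 'n' }
For L:
  PREDICT(L → F id) = { 'id', 'n' }
  PREDICT(L → B c) = { 'id', 'n' }
For B:
  PREDICT(B → id F) = { 'id' }
  PREDICT(B → n id g) = { 'n' }
  PREDICT(B → L g id) = { 'id', 'n' }

Conflict found: Predict set conflict for F: { 'n' }
The grammar is NOT LL(1).

Answer: No. Predict set conflict for F: { 'n' }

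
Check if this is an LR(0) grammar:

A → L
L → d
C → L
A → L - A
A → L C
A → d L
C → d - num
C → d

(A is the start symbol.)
No. Shift-reduce conflict between [A → L .] and [A → L . - A]

Augment with A' → A and build the canonical LR(0) collection (I0 = CLOSURE({[A' → . A]}), then GOTO on every symbol after a dot until no new states appear). It has 13 states:
  I0: { [A → . L - A], [A → . L C], [A → . L], [A → . d L], [A' → . A], [L → . d] }  — shift
  I1: { [A' → A .] }  — accept
  I2: { [A → L . - A], [A → L . C], [A → L .], [C → . L], [C → . d - num], [C → . d], [L → . d] }  — shift, reduce
  I3: { [A → d . L], [L → . d], [L → d .] }  — shift, reduce
  I4: { [A → d L .] }  — reduce
  I5: { [L → d .] }  — reduce
  I6: { [A → . L - A], [A → . L C], [A → . L], [A → . d L], [A → L - . A], [L → . d] }  — shift
  I7: { [A → L C .] }  — reduce
  I8: { [C → L .] }  — reduce
  I9: { [C → d . - num], [C → d .], [L → d .] }  — shift, 2 reduces
  I10: { [C → d - . num] }  — shift
  I11: { [C → d - num .] }  — reduce
  I12: { [A → L - A .] }  — reduce

Conflict in state I2:
  Shift-reduce conflict between [A → L .] and [A → L . - A]
So the grammar is NOT LR(0).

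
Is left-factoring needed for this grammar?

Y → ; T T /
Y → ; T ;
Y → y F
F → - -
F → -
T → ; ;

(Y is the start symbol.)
Yes, Y has productions with common prefix '; T'; F has productions with common prefix '-'

Left-factoring is needed when two productions for the same non-terminal
share a common prefix on the right-hand side.

Productions for Y:
  Y → ; T T /
  Y → ; T ;
  Y → y F
Productions for F:
  F → - -
  F → -

Found common prefix '; T' in productions for Y
Found common prefix '-' in productions for F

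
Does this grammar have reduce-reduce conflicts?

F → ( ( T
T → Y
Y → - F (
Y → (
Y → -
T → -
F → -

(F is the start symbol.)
A reduce-reduce conflict occurs when an LR(0) state has two complete items [A → α .] and [B → β .] — both call for a reduction, and with no lookahead the parser cannot choose between them.

Augment with F' → F and build the canonical LR(0) collection (I0 = CLOSURE({[F' → . F]}), then GOTO on every symbol after a dot until no new states appear). It has 11 states:
  I0: { [F → . ( ( T], [F → . -], [F' → . F] }  — shift
  I1: { [F → ( . ( T] }  — shift
  I2: { [F → - .] }  — reduce
  I3: { [F' → F .] }  — accept
  I4: { [F → ( ( . T], [T → . -], [T → . Y], [Y → . (], [Y → . - F (], [Y → . -] }  — shift
  I5: { [Y → ( .] }  — reduce
  I6: { [F → . ( ( T], [F → . -], [T → - .], [Y → - . F (], [Y → - .] }  — shift, 2 reduces
  I7: { [F → ( ( T .] }  — reduce
  I8: { [T → Y .] }  — reduce
  I9: { [Y → - F . (] }  — shift
  I10: { [Y → - F ( .] }  — reduce

I6 contains complete items [T → - .], [Y → - .] — reduce-reduce conflict.

Answer: Yes — I6: [T → - .] vs [Y → - .]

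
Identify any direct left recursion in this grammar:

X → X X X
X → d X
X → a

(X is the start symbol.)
Yes, X is left-recursive

Direct left recursion occurs when N → N α for some non-terminal N (the right-hand side begins with the left-hand side itself).

X → X X X: LEFT RECURSIVE (starts with X)
X → d X: starts with d
X → a: starts with a

The grammar has direct left recursion on: X.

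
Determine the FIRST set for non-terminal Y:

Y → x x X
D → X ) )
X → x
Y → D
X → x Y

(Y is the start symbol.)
{ 'x' }

To compute FIRST(Y), examine every production with Y on the left-hand side, reading each right-hand side left to right until a non-nullable symbol is reached.

FIRST sets of the other non-terminals involved (by the same procedure, iterated to a fixed point):
  FIRST(D) = { 'x' }

From Y → x x X:
  - x is a terminal: add 'x' and stop
From Y → D:
  - D is a non-terminal: add FIRST(D) \ {ε} = { 'x' }
    D is not nullable, so stop

Collecting: FIRST(Y) = { 'x' }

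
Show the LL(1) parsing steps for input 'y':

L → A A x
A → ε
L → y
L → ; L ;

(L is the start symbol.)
Stack is shown with the top on the left.

Stack  Input  Action
--------------------
L $    y $    output L → y
y $    y $    match 'y'
$      $      accept

The string is accepted.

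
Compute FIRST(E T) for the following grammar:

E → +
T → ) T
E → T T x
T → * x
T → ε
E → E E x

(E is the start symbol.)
FIRST sets of the non-terminals involved (from the grammar, by fixed-point iteration):
  FIRST(E) = { ')', '*', '+', 'x' }

To compute FIRST(E T), process the symbols left to right:
Symbol E is a non-terminal. Add FIRST(E) \ {ε} = { ')', '*', '+', 'x' }
E is not nullable (ε ∉ FIRST(E)), so stop here.
FIRST(E T) = { ')', '*', '+', 'x' }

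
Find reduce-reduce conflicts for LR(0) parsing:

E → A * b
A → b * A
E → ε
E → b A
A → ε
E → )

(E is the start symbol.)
Yes — I0: [A → .] vs [E → .]

A reduce-reduce conflict occurs when an LR(0) state has two complete items [A → α .] and [B → β .] — both call for a reduction, and with no lookahead the parser cannot choose between them.

Augment with E' → E and build the canonical LR(0) collection (I0 = CLOSURE({[E' → . E]}), then GOTO on every symbol after a dot until no new states appear). It has 11 states:
  I0: { [A → . b * A], [A → .], [E → . )], [E → . A * b], [E → . b A], [E → .], [E' → . E] }  — shift, 2 reduces
  I1: { [E → ) .] }  — reduce
  I2: { [E → A . * b] }  — shift
  I3: { [E' → E .] }  — accept
  I4: { [A → . b * A], [A → .], [A → b . * A], [E → b . A] }  — shift, reduce
  I5: { [A → . b * A], [A → .], [A → b * . A] }  — shift, reduce
  I6: { [E → b A .] }  — reduce
  I7: { [A → b . * A] }  — shift
  I8: { [A → b * A .] }  — reduce
  I9: { [E → A * . b] }  — shift
  I10: { [E → A * b .] }  — reduce

I0 contains complete items [A → .], [E → .] — reduce-reduce conflict.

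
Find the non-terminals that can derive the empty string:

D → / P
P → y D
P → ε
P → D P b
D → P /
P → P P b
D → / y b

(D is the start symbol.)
{ 'P' }

A non-terminal is nullable if it can derive ε (the empty string): either it has an ε-production, or it has a production whose right-hand side consists entirely of nullable non-terminals.

ε-productions: P → ε
So P is immediately nullable.
No further non-terminal can be added: every production for the remaining non-terminals contains a terminal or a non-nullable non-terminal.
Nullable = { 'P' }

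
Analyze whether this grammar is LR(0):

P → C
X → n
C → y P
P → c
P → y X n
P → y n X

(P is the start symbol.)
A grammar is LR(0) if no state in the canonical LR(0) collection has:
  - both a shift item (dot before a terminal) and a complete item (shift-reduce conflict), or
  - two or more complete items (reduce-reduce conflict; the accept item [P' → P .] counts as a complete item here).

Augment with P' → P and build the canonical LR(0) collection (I0 = CLOSURE({[P' → . P]}), then GOTO on every symbol after a dot until no new states appear). It has 11 states:
  I0: { [C → . y P], [P → . C], [P → . c], [P → . y X n], [P → . y n X], [P' → . P] }  — shift
  I1: { [P → C .] }  — reduce
  I2: { [P' → P .] }  — accept
  I3: { [P → c .] }  — reduce
  I4: { [C → . y P], [C → y . P], [P → . C], [P → . c], [P → . y X n], [P → . y n X], [P → y . X n], [P → y . n X], [X → . n] }  — shift
  I5: { [C → y P .] }  — reduce
  I6: { [P → y X . n] }  — shift
  I7: { [P → y n . X], [X → . n], [X → n .] }  — shift, reduce
  I8: { [P → y n X .] }  — reduce
  I9: { [X → n .] }  — reduce
  I10: { [P → y X n .] }  — reduce

Conflict in state I7:
  Shift-reduce conflict between [X → n .] and [X → . n]
So the grammar is NOT LR(0).

Answer: No. Shift-reduce conflict between [X → n .] and [X → . n]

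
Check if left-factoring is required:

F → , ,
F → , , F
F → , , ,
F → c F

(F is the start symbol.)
Yes, F has productions with common prefix ', ,'

Left-factoring is needed when two productions for the same non-terminal
share a common prefix on the right-hand side.

Productions for F:
  F → , ,
  F → , , F
  F → , , ,
  F → c F

Found common prefix ', ,' in productions for F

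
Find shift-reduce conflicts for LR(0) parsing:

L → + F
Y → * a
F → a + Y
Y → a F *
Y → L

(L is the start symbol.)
No shift-reduce conflicts

A shift-reduce conflict occurs when an LR(0) state has both:
  - a complete (reduce) item [A → α .] (dot at the end), and
  - a shift item [B → β . c γ] (dot before a terminal).

Augment with L' → L and build the canonical LR(0) collection (I0 = CLOSURE({[L' → . L]}), then GOTO on every symbol after a dot until no new states appear). It has 13 states:
  I0: { [L → . + F], [L' → . L] }  — shift
  I1: { [F → . a + Y], [L → + . F] }  — shift
  I2: { [L' → L .] }  — accept
  I3: { [L → + F .] }  — reduce
  I4: { [F → a . + Y] }  — shift
  I5: { [F → a + . Y], [L → . + F], [Y → . * a], [Y → . L], [Y → . a F *] }  — shift
  I6: { [Y → * . a] }  — shift
  I7: { [Y → L .] }  — reduce
  I8: { [F → a + Y .] }  — reduce
  I9: { [F → . a + Y], [Y → a . F *] }  — shift
  I10: { [Y → a F . *] }  — shift
  I11: { [Y → a F * .] }  — reduce
  I12: { [Y → * a .] }  — reduce

No state contains both a complete item and a shift item.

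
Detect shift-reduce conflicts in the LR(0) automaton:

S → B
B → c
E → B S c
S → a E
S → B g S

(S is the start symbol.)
Yes — I1: [S → B .] vs [S → B . g S]

Augment with S' → S and build the canonical LR(0) collection (I0 = CLOSURE({[S' → . S]}), then GOTO on every symbol after a dot until no new states appear). It has 11 states:
  I0: { [B → . c], [S → . B g S], [S → . B], [S → . a E], [S' → . S] }  — shift
  I1: { [S → B . g S], [S → B .] }  — shift, reduce
  I2: { [S' → S .] }  — accept
  I3: { [B → . c], [E → . B S c], [S → a . E] }  — shift
  I4: { [B → c .] }  — reduce
  I5: { [B → . c], [E → B . S c], [S → . B g S], [S → . B], [S → . a E] }  — shift
  I6: { [S → a E .] }  — reduce
  I7: { [E → B S . c] }  — shift
  I8: { [E → B S c .] }  — reduce
  I9: { [B → . c], [S → . B g S], [S → . B], [S → . a E], [S → B g . S] }  — shift
  I10: { [S → B g S .] }  — reduce

I1 contains reduce item [S → B .] and shift item [S → B . g S] — shift-reduce conflict.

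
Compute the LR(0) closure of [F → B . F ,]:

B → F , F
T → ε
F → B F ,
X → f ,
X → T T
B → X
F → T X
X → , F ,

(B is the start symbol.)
{ [B → . F , F], [B → . X], [F → . B F ,], [F → . T X], [F → B . F ,], [T → .], [X → . , F ,], [X → . T T], [X → . f ,] }

Start with: [F → B . F ,]
  [F → B . F ,] has the dot before F: add [F → . B F ,], [F → . T X]
  [F → . B F ,] has the dot before B: add [B → . F , F], [B → . X]
  [F → . T X] has the dot before T: add [T → .]
  [B → . X] has the dot before X: add [X → . f ,], [X → . T T], [X → . , F ,]
No further items can be added.

CLOSURE = { [B → . F , F], [B → . X], [F → . B F ,], [F → . T X], [F → B . F ,], [T → .], [X → . , F ,], [X → . T T], [X → . f ,] }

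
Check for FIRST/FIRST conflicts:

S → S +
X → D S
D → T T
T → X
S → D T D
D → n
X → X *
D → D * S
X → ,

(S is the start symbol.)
FIRST sets of the non-terminals at (or reachable through a nullable prefix from) the front of some alternative:
  FIRST(S) = { ',', 'n' }
  FIRST(D) = { ',', 'n' }
  FIRST(X) = { ',', 'n' }
  FIRST(T) = { ',', 'n' }

Productions for S:
  S → S +: FIRST = { ',', 'n' }
  S → D T D: FIRST = { ',', 'n' }
Productions for X:
  X → D S: FIRST = { ',', 'n' }
  X → X *: FIRST = { ',', 'n' }
  X → ,: FIRST = { ',' }
Productions for D:
  D → T T: FIRST = { ',', 'n' }
  D → n: FIRST = { 'n' }
  D → D * S: FIRST = { ',', 'n' }
T has only one production, so no FIRST/FIRST conflict is possible there.

Conflict for S: S → S + and S → D T D
  Overlap: { ',', 'n' }
Conflict for X: X → D S and X → X *
  Overlap: { ',', 'n' }
Conflict for X: X → D S and X → ,
  Overlap: { ',' }
Conflict for X: X → X * and X → ,
  Overlap: { ',' }
Conflict for D: D → T T and D → n
  Overlap: { 'n' }
Conflict for D: D → T T and D → D * S
  Overlap: { ',', 'n' }
Conflict for D: D → n and D → D * S
  Overlap: { 'n' }

Answer: Yes. S → S '+' / S → D T D on { ',', 'n' }; X → D S / X → X '*' on { ',', 'n' }; X → D S / X → ',' on { ',' }; X → X '*' / X → ',' on { ',' }; D → T T / D → n on { 'n' }; D → T T / D → D '*' S on { ',', 'n' }; D → n / D → D '*' S on { 'n' }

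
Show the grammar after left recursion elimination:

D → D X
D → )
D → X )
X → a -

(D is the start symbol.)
D is directly left-recursive. The standard transformation for
  A → A α₁ | ... | A α_m | β₁ | ... | β_n
is
  A  → β₁ A' | ... | β_n A'
  A' → α₁ A' | ... | α_m A' | ε

D → ) becomes D → ) D'
D → X ) becomes D → X ) D'
D → D X becomes D' → X D'
Add D' → ε

Productions for other non-terminals are unchanged:
  X → a -

Resulting grammar:
D → ) D'
D → X ) D'
D' → X D'
D' → ε
X → a -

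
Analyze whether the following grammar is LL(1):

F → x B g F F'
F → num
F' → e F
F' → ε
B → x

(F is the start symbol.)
No. Predict set conflict for F': { 'e' }

Relevant sets:
  FOLLOW(F') = { $, 'e' }

For F:
  PREDICT(F → x B g F F') = { 'x' }
  PREDICT(F → num) = { 'num' }
For F':
  PREDICT(F' → e F) = { 'e' }
  PREDICT(F' → ε) = { $, 'e' }
B has a single production, so nothing to check there.

Conflict found: Predict set conflict for F': { 'e' }
The grammar is NOT LL(1).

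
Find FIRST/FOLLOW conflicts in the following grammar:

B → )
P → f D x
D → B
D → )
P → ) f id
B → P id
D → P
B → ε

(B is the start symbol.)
A FIRST/FOLLOW conflict occurs when a non-terminal N has a nullable alternative N → β (β ⇒* ε) and another alternative N → α with FIRST(α) ∩ FOLLOW(N) ≠ ∅: on such a lookahead the parser cannot decide between expanding α and letting N vanish via β.

Nullable non-terminals: B, D.
FIRST sets used below: FIRST(P) = { ')', 'f' }, FIRST(B) = { ')', 'f', ε }

B: nullable alternative(s) B → ε; FOLLOW(B) = { $, 'x' }
  B → ): FIRST \ {ε} = { ')' } — disjoint from FOLLOW(B)
  B → P id: FIRST \ {ε} = { ')', 'f' } — disjoint from FOLLOW(B)
  B → ε: FIRST \ {ε} = { } — this is the only nullable alternative, skip

D: nullable alternative(s) D → B; FOLLOW(D) = { 'x' }
  D → B: FIRST \ {ε} = { ')', 'f' } — this is the only nullable alternative, skip
  D → ): FIRST \ {ε} = { ')' } — disjoint from FOLLOW(D)
  D → P: FIRST \ {ε} = { ')', 'f' } — disjoint from FOLLOW(D)

P has no nullable alternative, so no FIRST/FOLLOW check is needed there.

No FIRST/FOLLOW conflicts found.

Answer: No FIRST/FOLLOW conflicts.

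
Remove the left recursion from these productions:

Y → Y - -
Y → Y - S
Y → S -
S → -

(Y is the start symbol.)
Y is directly left-recursive. The standard transformation for
  A → A α₁ | ... | A α_m | β₁ | ... | β_n
is
  A  → β₁ A' | ... | β_n A'
  A' → α₁ A' | ... | α_m A' | ε

Y → S - becomes Y → S - Y'
Y → Y - - becomes Y' → - - Y'
Y → Y - S becomes Y' → - S Y'
Add Y' → ε

Productions for other non-terminals are unchanged:
  S → -

Resulting grammar:
Y → S - Y'
Y' → - - Y'
Y' → - S Y'
Y' → ε
S → -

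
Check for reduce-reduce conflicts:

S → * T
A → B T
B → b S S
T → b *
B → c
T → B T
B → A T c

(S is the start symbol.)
Yes — I11: [A → B T .] vs [T → B T .]

A reduce-reduce conflict occurs when an LR(0) state has two complete items [A → α .] and [B → β .] — both call for a reduction, and with no lookahead the parser cannot choose between them.

Augment with S' → S and build the canonical LR(0) collection (I0 = CLOSURE({[S' → . S]}), then GOTO on every symbol after a dot until no new states appear). It has 14 states:
  I0: { [S → . * T], [S' → . S] }  — shift
  I1: { [A → . B T], [B → . A T c], [B → . b S S], [B → . c], [S → * . T], [T → . B T], [T → . b *] }  — shift
  I2: { [S' → S .] }  — accept
  I3: { [A → . B T], [B → . A T c], [B → . b S S], [B → . c], [B → A . T c], [T → . B T], [T → . b *] }  — shift
  I4: { [A → . B T], [A → B . T], [B → . A T c], [B → . b S S], [B → . c], [T → . B T], [T → . b *], [T → B . T] }  — shift
  I5: { [S → * T .] }  — reduce
  I6: { [B → b . S S], [S → . * T], [T → b . *] }  — shift
  I7: { [B → c .] }  — reduce
  I8: { [A → . B T], [B → . A T c], [B → . b S S], [B → . c], [S → * . T], [T → . B T], [T → . b *], [T → b * .] }  — shift, reduce
  I9: { [B → b S . S], [S → . * T] }  — shift
  I10: { [B → b S S .] }  — reduce
  I11: { [A → B T .], [T → B T .] }  — 2 reduces
  I12: { [B → A T . c] }  — shift
  I13: { [B → A T c .] }  — reduce

I11 contains complete items [A → B T .], [T → B T .] — reduce-reduce conflict.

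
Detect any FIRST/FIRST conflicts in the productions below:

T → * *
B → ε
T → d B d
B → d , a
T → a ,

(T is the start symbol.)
No FIRST/FIRST conflicts.

Productions for T:
  T → * *: FIRST = { '*' }
  T → d B d: FIRST = { 'd' }
  T → a ,: FIRST = { 'a' }
Productions for B:
  B → ε: FIRST = { ε }
  B → d , a: FIRST = { 'd' }

All alternatives of each non-terminal have pairwise disjoint FIRST sets.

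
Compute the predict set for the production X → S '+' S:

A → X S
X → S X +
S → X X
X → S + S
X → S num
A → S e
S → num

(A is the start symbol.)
{ 'num' }

PREDICT(X → S '+' S) = (FIRST(RHS) \ {ε}) ∪ (FOLLOW(X) if ε ∈ FIRST(RHS), i.e. RHS ⇒* ε)
FIRST(S) = { 'num' }
FIRST(S '+' S) = { 'num' }
ε ∉ FIRST(S '+' S), so FOLLOW(X) is not added.
PREDICT(X → S '+' S) = { 'num' }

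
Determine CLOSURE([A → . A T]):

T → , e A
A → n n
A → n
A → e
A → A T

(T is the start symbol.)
{ [A → . A T], [A → . e], [A → . n n], [A → . n] }

To compute CLOSURE, for each item [A → α.Bβ] where B is a non-terminal, add [B → .γ] for all productions B → γ; repeat for the newly added items until nothing changes.

Start with: [A → . A T]
  [A → . A T] has the dot before A: add [A → . n n], [A → . n], [A → . e]
No further items can be added.

CLOSURE = { [A → . A T], [A → . e], [A → . n n], [A → . n] }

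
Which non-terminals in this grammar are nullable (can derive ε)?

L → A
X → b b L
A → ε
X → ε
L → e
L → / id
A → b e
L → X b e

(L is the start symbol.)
{ 'A', 'L', 'X' }

A non-terminal is nullable if it can derive ε (the empty string): either it has an ε-production, or it has a production whose right-hand side consists entirely of nullable non-terminals.

ε-productions: A → ε, X → ε
So A, X are immediately nullable.
L → A: every symbol on the right is nullable, so L is nullable too.
Every non-terminal is now nullable.
Nullable = { 'A', 'L', 'X' }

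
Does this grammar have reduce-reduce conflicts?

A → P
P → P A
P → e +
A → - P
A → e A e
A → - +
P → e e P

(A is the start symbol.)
Yes — I8: [A → P .] vs [P → e e P .]

A reduce-reduce conflict occurs when an LR(0) state has two complete items [A → α .] and [B → β .] — both call for a reduction, and with no lookahead the parser cannot choose between them.

Augment with A' → A and build the canonical LR(0) collection (I0 = CLOSURE({[A' → . A]}), then GOTO on every symbol after a dot until no new states appear). It has 16 states:
  I0: { [A → . - +], [A → . - P], [A → . P], [A → . e A e], [A' → . A], [P → . P A], [P → . e +], [P → . e e P] }  — shift
  I1: { [A → - . +], [A → - . P], [P → . P A], [P → . e +], [P → . e e P] }  — shift
  I2: { [A' → A .] }  — accept
  I3: { [A → . - +], [A → . - P], [A → . P], [A → . e A e], [A → P .], [P → . P A], [P → . e +], [P → . e e P], [P → P . A] }  — shift, reduce
  I4: { [A → . - +], [A → . - P], [A → . P], [A → . e A e], [A → e . A e], [P → . P A], [P → . e +], [P → . e e P], [P → e . +], [P → e . e P] }  — shift
  I5: { [P → e + .] }  — reduce
  I6: { [A → e A . e] }  — shift
  I7: { [A → . - +], [A → . - P], [A → . P], [A → . e A e], [A → e . A e], [P → . P A], [P → . e +], [P → . e e P], [P → e . +], [P → e . e P], [P → e e . P] }  — shift
  I8: { [A → . - +], [A → . - P], [A → . P], [A → . e A e], [A → P .], [P → . P A], [P → . e +], [P → . e e P], [P → P . A], [P → e e P .] }  — shift, 2 reduces
  I9: { [P → P A .] }  — reduce
  I10: { [A → e A e .] }  — reduce
  I11: { [A → - + .] }  — reduce
  I12: { [A → - P .], [A → . - +], [A → . - P], [A → . P], [A → . e A e], [P → . P A], [P → . e +], [P → . e e P], [P → P . A] }  — shift, reduce
  I13: { [P → e . +], [P → e . e P] }  — shift
  I14: { [P → . P A], [P → . e +], [P → . e e P], [P → e e . P] }  — shift
  I15: { [A → . - +], [A → . - P], [A → . P], [A → . e A e], [P → . P A], [P → . e +], [P → . e e P], [P → P . A], [P → e e P .] }  — shift, reduce

I8 contains complete items [A → P .], [P → e e P .] — reduce-reduce conflict.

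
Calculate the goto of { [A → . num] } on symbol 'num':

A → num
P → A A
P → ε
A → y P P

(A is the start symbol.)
{ [A → num .] }

GOTO(I, 'num') = CLOSURE({ [A → αX.β] : [A → α.Xβ] ∈ I, X = 'num' })

Items with dot before 'num', with the dot advanced:
  [A → . num] → [A → num .]
Closure adds nothing (no advanced item has the dot before a non-terminal).

GOTO = { [A → num .] }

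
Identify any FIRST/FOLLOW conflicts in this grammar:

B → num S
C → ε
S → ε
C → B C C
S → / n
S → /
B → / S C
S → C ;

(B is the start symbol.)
A FIRST/FOLLOW conflict occurs when a non-terminal N has a nullable alternative N → β (β ⇒* ε) and another alternative N → α with FIRST(α) ∩ FOLLOW(N) ≠ ∅: on such a lookahead the parser cannot decide between expanding α and letting N vanish via β.

Nullable non-terminals: C, S.
FIRST sets used below: FIRST(B) = { '/', 'num' }, FIRST(C) = { '/', 'num', ε }

C: nullable alternative(s) C → ε; FOLLOW(C) = { $, '/', ';', 'num' }
  C → ε: FIRST \ {ε} = { } — this is the only nullable alternative, skip
  C → B C C: FIRST \ {ε} = { '/', 'num' } — overlaps FOLLOW(C) on { '/', 'num' }: CONFLICT

S: nullable alternative(s) S → ε; FOLLOW(S) = { $, '/', ';', 'num' }
  S → ε: FIRST \ {ε} = { } — this is the only nullable alternative, skip
  S → / n: FIRST \ {ε} = { '/' } — overlaps FOLLOW(S) on { '/' }: CONFLICT
  S → /: FIRST \ {ε} = { '/' } — overlaps FOLLOW(S) on { '/' }: CONFLICT
  S → C ;: FIRST \ {ε} = { '/', ';', 'num' } — overlaps FOLLOW(S) on { '/', ';', 'num' }: CONFLICT

B has no nullable alternative, so no FIRST/FOLLOW check is needed there.

So the grammar has 4 FIRST/FOLLOW conflicts (marked CONFLICT above).

Answer: Yes. C → B C C with FOLLOW(C) on { '/', 'num' }; S → '/' n with FOLLOW(S) on { '/' }; S → '/' with FOLLOW(S) on { '/' }; S → C ';' with FOLLOW(S) on { '/', ';', 'num' }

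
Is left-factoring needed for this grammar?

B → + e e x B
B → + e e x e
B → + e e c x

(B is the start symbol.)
Yes, B has productions with common prefix '+ e e'

Left-factoring is needed when two productions for the same non-terminal
share a common prefix on the right-hand side.

Productions for B:
  B → + e e x B
  B → + e e x e
  B → + e e c x

Found common prefix '+ e e' in productions for B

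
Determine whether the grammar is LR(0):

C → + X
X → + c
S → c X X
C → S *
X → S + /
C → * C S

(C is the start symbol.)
Yes, the grammar is LR(0)

A grammar is LR(0) if no state in the canonical LR(0) collection has:
  - both a shift item (dot before a terminal) and a complete item (shift-reduce conflict), or
  - two or more complete items (reduce-reduce conflict; the accept item [C' → C .] counts as a complete item here).

Augment with C' → C and build the canonical LR(0) collection (I0 = CLOSURE({[C' → . C]}), then GOTO on every symbol after a dot until no new states appear). It has 17 states:
  I0: { [C → . * C S], [C → . + X], [C → . S *], [C' → . C], [S → . c X X] }  — shift
  I1: { [C → * . C S], [C → . * C S], [C → . + X], [C → . S *], [S → . c X X] }  — shift
  I2: { [C → + . X], [S → . c X X], [X → . + c], [X → . S + /] }  — shift
  I3: { [C' → C .] }  — accept
  I4: { [C → S . *] }  — shift
  I5: { [S → . c X X], [S → c . X X], [X → . + c], [X → . S + /] }  — shift
  I6: { [X → + . c] }  — shift
  I7: { [X → S . + /] }  — shift
  I8: { [S → . c X X], [S → c X . X], [X → . + c], [X → . S + /] }  — shift
  I9: { [S → c X X .] }  — reduce
  I10: { [X → S + . /] }  — shift
  I11: { [X → S + / .] }  — reduce
  I12: { [X → + c .] }  — reduce
  I13: { [C → S * .] }  — reduce
  I14: { [C → + X .] }  — reduce
  I15: { [C → * C . S], [S → . c X X] }  — shift
  I16: { [C → * C S .] }  — reduce

Every state is either a pure shift/goto state or contains exactly one complete item and nothing to shift — no conflicts. The grammar is LR(0).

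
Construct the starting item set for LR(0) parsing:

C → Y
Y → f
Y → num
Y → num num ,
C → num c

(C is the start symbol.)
{ [C → . Y], [C → . num c], [C' → . C], [Y → . f], [Y → . num num ,], [Y → . num] }

First, augment the grammar with C' → C
I₀ = CLOSURE({ [C' → . C] }):
  [C' → . C] has the dot before C: add [C → . Y], [C → . num c]
  [C → . Y] has the dot before Y: add [Y → . f], [Y → . num], [Y → . num num ,]
No further items can be added.

I₀ = { [C → . Y], [C → . num c], [C' → . C], [Y → . f], [Y → . num num ,], [Y → . num] }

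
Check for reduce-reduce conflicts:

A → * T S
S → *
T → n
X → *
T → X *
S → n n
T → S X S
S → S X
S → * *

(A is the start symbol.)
A reduce-reduce conflict occurs when an LR(0) state has two complete items [A → α .] and [B → β .] — both call for a reduction, and with no lookahead the parser cannot choose between them.

Augment with A' → A and build the canonical LR(0) collection (I0 = CLOSURE({[A' → . A]}), then GOTO on every symbol after a dot until no new states appear). It has 18 states:
  I0: { [A → . * T S], [A' → . A] }  — shift
  I1: { [A → * . T S], [S → . * *], [S → . *], [S → . S X], [S → . n n], [T → . S X S], [T → . X *], [T → . n], [X → . *] }  — shift
  I2: { [A' → A .] }  — accept
  I3: { [S → * . *], [S → * .], [X → * .] }  — shift, 2 reduces
  I4: { [S → S . X], [T → S . X S], [X → . *] }  — shift
  I5: { [A → * T . S], [S → . * *], [S → . *], [S → . S X], [S → . n n] }  — shift
  I6: { [T → X . *] }  — shift
  I7: { [S → n . n], [T → n .] }  — shift, reduce
  I8: { [S → n n .] }  — reduce
  I9: { [T → X * .] }  — reduce
  I10: { [S → * . *], [S → * .] }  — shift, reduce
  I11: { [A → * T S .], [S → S . X], [X → . *] }  — shift, reduce
  I12: { [S → n . n] }  — shift
  I13: { [X → * .] }  — reduce
  I14: { [S → S X .] }  — reduce
  I15: { [S → * * .] }  — reduce
  I16: { [S → . * *], [S → . *], [S → . S X], [S → . n n], [S → S X .], [T → S X . S] }  — shift, reduce
  I17: { [S → S . X], [T → S X S .], [X → . *] }  — shift, reduce

I3 contains complete items [S → * .], [X → * .] — reduce-reduce conflict.

Answer: Yes — I3: [S → * .] vs [X → * .]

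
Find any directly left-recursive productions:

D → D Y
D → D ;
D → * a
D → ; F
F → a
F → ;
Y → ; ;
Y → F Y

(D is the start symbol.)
Yes, D is left-recursive

D → D Y: LEFT RECURSIVE (starts with D)
D → D ;: LEFT RECURSIVE (starts with D)
D → * a: starts with '*'
D → ; F: starts with ';'
F → a: starts with a
F → ;: starts with ';'
Y → ; ;: starts with ';'
Y → F Y: starts with F

The grammar has direct left recursion on: D.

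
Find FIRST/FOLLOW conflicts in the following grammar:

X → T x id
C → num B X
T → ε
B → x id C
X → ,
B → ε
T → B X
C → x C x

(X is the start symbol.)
Yes. T → B X with FOLLOW(T) on { 'x' }; B → x id C with FOLLOW(B) on { 'x' }

A FIRST/FOLLOW conflict occurs when a non-terminal N has a nullable alternative N → β (β ⇒* ε) and another alternative N → α with FIRST(α) ∩ FOLLOW(N) ≠ ∅: on such a lookahead the parser cannot decide between expanding α and letting N vanish via β.

Nullable non-terminals: B, T.
FIRST sets used below: FIRST(B) = { 'x', ε }, FIRST(X) = { ',', 'x' }

B: nullable alternative(s) B → ε; FOLLOW(B) = { ',', 'x' }
  B → x id C: FIRST \ {ε} = { 'x' } — overlaps FOLLOW(B) on { 'x' }: CONFLICT
  B → ε: FIRST \ {ε} = { } — this is the only nullable alternative, skip

T: nullable alternative(s) T → ε; FOLLOW(T) = { 'x' }
  T → ε: FIRST \ {ε} = { } — this is the only nullable alternative, skip
  T → B X: FIRST \ {ε} = { ',', 'x' } — overlaps FOLLOW(T) on { 'x' }: CONFLICT

C, X have no nullable alternative, so no FIRST/FOLLOW check is needed there.

So the grammar has 2 FIRST/FOLLOW conflicts (marked CONFLICT above).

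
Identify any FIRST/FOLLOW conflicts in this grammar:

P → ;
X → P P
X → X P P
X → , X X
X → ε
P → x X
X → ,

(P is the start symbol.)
Yes. X → P P with FOLLOW(X) on { ';', 'x' }; X → X P P with FOLLOW(X) on { ',', ';', 'x' }; X → ',' X X with FOLLOW(X) on { ',' }; X → ',' with FOLLOW(X) on { ',' }

Nullable non-terminals: X.
FIRST sets used below: FIRST(P) = { ';', 'x' }, FIRST(X) = { ',', ';', 'x', ε }

X: nullable alternative(s) X → ε; FOLLOW(X) = { $, ',', ';', 'x' }
  X → P P: FIRST \ {ε} = { ';', 'x' } — overlaps FOLLOW(X) on { ';', 'x' }: CONFLICT
  X → X P P: FIRST \ {ε} = { ',', ';', 'x' } — overlaps FOLLOW(X) on { ',', ';', 'x' }: CONFLICT
  X → , X X: FIRST \ {ε} = { ',' } — overlaps FOLLOW(X) on { ',' }: CONFLICT
  X → ε: FIRST \ {ε} = { } — this is the only nullable alternative, skip
  X → ,: FIRST \ {ε} = { ',' } — overlaps FOLLOW(X) on { ',' }: CONFLICT

P has no nullable alternative, so no FIRST/FOLLOW check is needed there.

So the grammar has 4 FIRST/FOLLOW conflicts (marked CONFLICT above).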